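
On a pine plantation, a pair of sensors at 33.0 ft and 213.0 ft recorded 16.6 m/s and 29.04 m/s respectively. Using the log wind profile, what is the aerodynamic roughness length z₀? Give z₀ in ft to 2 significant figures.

Log law: V(z) ∝ ln(z/z₀). With r = V₁/V₂ = 16.6/29.04 = 0.57163,
r · ln(z₂/z₀) = ln(z₁/z₀) ⇒ ln z₀ = (ln z₁ − r·ln z₂)/(1 − r)
ln z₀ = (3.49651 − 0.57163×5.36129) / 0.42837 = 1.0081
z₀ = exp(1.0081) = 2.740 ft

z₀ ≈ 2.7 ft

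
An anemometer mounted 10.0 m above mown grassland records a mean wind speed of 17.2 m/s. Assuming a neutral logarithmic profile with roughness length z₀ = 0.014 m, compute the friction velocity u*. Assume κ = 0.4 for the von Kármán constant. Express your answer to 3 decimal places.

u* ≈ 1.047 m/s

Log law: V(z) = (u*/κ) · ln(z/z₀) ⇒ u* = κ · V / ln(z/z₀)
u* = 0.4 × 17.2 / ln(10.0/0.014) = 0.4 × 17.2 / 6.5713
   = 6.8800 / 6.5713 = 1.0470 m/s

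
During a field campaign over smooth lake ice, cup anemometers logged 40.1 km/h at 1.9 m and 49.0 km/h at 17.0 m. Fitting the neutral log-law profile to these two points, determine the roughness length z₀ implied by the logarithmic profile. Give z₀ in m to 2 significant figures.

Log law: V(z) ∝ ln(z/z₀). With r = V₁/V₂ = 40.1/49.0 = 0.81837,
r · ln(z₂/z₀) = ln(z₁/z₀) ⇒ ln z₀ = (ln z₁ − r·ln z₂)/(1 − r)
ln z₀ = (0.64185 − 0.81837×2.83321) / 0.18163 = -9.2316
z₀ = exp(-9.2316) = 0.00009790 m

z₀ ≈ 0.000098 m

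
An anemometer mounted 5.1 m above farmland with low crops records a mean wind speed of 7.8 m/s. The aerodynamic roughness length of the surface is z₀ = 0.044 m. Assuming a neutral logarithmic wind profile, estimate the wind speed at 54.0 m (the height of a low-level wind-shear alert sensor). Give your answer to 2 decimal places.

11.67 m/s

Log law: V(z) ∝ ln(z/z₀), so V₂/V₁ = ln(z₂/z₀) / ln(z₁/z₀).
ln(54.0/0.044) = 7.1125, ln(5.1/0.044) = 4.7528
V₂ = 7.8 × 7.1125/4.7528 = 7.8 × 1.4965 = 11.6727 m/s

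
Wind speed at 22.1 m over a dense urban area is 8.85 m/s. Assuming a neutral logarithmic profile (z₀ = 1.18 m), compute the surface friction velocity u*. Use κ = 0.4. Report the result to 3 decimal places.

u* ≈ 1.208 m/s

Log law: V(z) = (u*/κ) · ln(z/z₀) ⇒ u* = κ · V / ln(z/z₀)
u* = 0.4 × 8.85 / ln(22.1/1.18) = 0.4 × 8.85 / 2.9301
   = 3.5400 / 2.9301 = 1.2082 m/s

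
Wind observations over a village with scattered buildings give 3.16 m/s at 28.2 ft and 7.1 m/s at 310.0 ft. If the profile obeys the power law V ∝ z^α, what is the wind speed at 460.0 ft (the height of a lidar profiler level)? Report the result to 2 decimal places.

8.11 m/s

First find α: α = ln(V₂/V₁)/ln(z₂/z₁) = ln(7.1/3.16)/ln(310.0/28.2) = 0.80952/2.39725 = 0.3377
Extrapolate from 310.0 ft to 460.0 ft: V₃ = 7.1 × (460.0/310.0)^0.3377 = 7.1 × 1.1426 = 8.1122 m/s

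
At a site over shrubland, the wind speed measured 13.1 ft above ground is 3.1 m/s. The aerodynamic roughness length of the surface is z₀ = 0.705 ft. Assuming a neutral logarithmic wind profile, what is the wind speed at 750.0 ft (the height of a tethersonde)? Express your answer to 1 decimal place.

Log law: V(z) ∝ ln(z/z₀), so V₂/V₁ = ln(z₂/z₀) / ln(z₁/z₀).
ln(750.0/0.705) = 6.9696, ln(13.1/0.705) = 2.9222
V₂ = 3.1 × 6.9696/2.9222 = 3.1 × 2.3851 = 7.3938 m/s

7.4 m/s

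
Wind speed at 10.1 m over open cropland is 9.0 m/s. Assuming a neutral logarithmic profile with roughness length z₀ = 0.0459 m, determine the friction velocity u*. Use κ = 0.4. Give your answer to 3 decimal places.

u* ≈ 0.667 m/s

Log law: V(z) = (u*/κ) · ln(z/z₀) ⇒ u* = κ · V / ln(z/z₀)
u* = 0.4 × 9.0 / ln(10.1/0.0459) = 0.4 × 9.0 / 5.3938
   = 3.6000 / 5.3938 = 0.6674 m/s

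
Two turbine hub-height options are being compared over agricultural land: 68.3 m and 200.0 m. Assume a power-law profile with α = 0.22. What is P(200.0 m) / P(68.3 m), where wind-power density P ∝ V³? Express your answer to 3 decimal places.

2.032

Speed ratio: V_B/V_A = (z_B/z_A)^α = (200.0/68.3)^0.22 = (2.9283)^0.22 = 1.26664
Power-density ratio: P_B/P_A = (V_B/V_A)³ = (1.26664)³ = 2.03218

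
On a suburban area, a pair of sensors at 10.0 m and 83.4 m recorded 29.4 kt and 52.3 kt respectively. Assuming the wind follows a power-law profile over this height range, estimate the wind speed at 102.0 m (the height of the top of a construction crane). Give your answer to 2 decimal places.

First find α: α = ln(V₂/V₁)/ln(z₂/z₁) = ln(52.3/29.4)/ln(83.4/10.0) = 0.57600/2.12106 = 0.2716
Extrapolate from 83.4 m to 102.0 m: V₃ = 52.3 × (102.0/83.4)^0.2716 = 52.3 × 1.0562 = 55.2390 kt

55.24 kt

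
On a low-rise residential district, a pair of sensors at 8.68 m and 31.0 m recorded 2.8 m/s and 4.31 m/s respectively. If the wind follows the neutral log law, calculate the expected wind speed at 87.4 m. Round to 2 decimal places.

5.54 m/s

Log law: V ∝ ln(z/z₀). From the pair, with r = V₁/V₂ = 0.64965,
ln z₀ = (ln z₁ − r·ln z₂)/(1 − r) = (2.1610 − 0.64965×3.4340)/0.35035 = -0.1994 → z₀ = 0.8192 m
V₃ = V₁ · ln(z₃/z₀)/ln(z₁/z₀) = 2.8 × 4.6699/2.3605 = 5.5395 m/s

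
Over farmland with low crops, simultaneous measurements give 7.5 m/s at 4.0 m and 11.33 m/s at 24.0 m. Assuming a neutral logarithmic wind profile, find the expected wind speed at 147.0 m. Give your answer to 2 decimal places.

Log law: V ∝ ln(z/z₀). From the pair, with r = V₁/V₂ = 0.66196,
ln z₀ = (ln z₁ − r·ln z₂)/(1 − r) = (1.3863 − 0.66196×3.1781)/0.33804 = -2.1224 → z₀ = 0.1197 m
V₃ = V₁ · ln(z₃/z₀)/ln(z₁/z₀) = 7.5 × 7.1128/3.5087 = 15.2041 m/s

15.20 m/s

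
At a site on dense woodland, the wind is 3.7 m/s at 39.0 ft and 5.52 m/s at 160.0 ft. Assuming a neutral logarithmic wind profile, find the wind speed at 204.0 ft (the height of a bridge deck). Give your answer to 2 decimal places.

Log law: V ∝ ln(z/z₀). From the pair, with r = V₁/V₂ = 0.67029,
ln z₀ = (ln z₁ − r·ln z₂)/(1 − r) = (3.6636 − 0.67029×5.0752)/0.32971 = 0.7938 → z₀ = 2.212 ft
V₃ = V₁ · ln(z₃/z₀)/ln(z₁/z₀) = 3.7 × 4.5243/2.8698 = 5.8332 m/s

5.83 m/s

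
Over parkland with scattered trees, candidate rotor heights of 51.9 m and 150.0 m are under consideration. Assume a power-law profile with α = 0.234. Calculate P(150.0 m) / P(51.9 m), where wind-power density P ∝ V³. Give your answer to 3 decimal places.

Speed ratio: V_B/V_A = (z_B/z_A)^α = (150.0/51.9)^0.234 = (2.8902)^0.234 = 1.28191
Power-density ratio: P_B/P_A = (V_B/V_A)³ = (1.28191)³ = 2.10653

2.107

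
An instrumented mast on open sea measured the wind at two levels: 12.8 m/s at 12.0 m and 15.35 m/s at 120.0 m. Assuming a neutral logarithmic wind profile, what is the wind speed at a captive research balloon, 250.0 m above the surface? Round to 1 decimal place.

Log law: V ∝ ln(z/z₀). From the pair, with r = V₁/V₂ = 0.83388,
ln z₀ = (ln z₁ − r·ln z₂)/(1 − r) = (2.4849 − 0.83388×4.7875)/0.16612 = -9.0732 → z₀ = 0.0001147 m
V₃ = V₁ · ln(z₃/z₀)/ln(z₁/z₀) = 12.8 × 14.5946/11.5581 = 16.1628 m/s

16.2 m/s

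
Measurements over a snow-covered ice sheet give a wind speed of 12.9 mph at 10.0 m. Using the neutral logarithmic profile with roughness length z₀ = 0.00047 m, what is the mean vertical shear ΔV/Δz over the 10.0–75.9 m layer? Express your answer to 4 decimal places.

Log law: V₂ = V₁ · ln(z₂/z₀)/ln(z₁/z₀) = 12.9 × 11.9922/9.9654 = 15.5237 mph
ΔV/Δz = (15.5237 − 12.9)/(75.9 − 10.0) = 2.6237/65.9000 = 0.03981 mph/m

0.0398 mph/m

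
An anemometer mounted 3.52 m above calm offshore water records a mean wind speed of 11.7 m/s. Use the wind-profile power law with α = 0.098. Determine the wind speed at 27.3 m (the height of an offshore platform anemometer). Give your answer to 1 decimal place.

14.3 m/s

Power-law profile: V₂ = V₁ · (z₂/z₁)^α
V₂ = 11.7 × (27.3/3.52)^0.098 = 11.7 × (7.7557)^0.098
    = 11.7 × 1.2223 = 14.3011 m/s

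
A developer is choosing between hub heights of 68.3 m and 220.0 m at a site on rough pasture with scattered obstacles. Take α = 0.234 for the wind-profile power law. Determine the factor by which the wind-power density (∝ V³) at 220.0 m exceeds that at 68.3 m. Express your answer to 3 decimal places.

2.273

Speed ratio: V_B/V_A = (z_B/z_A)^α = (220.0/68.3)^0.234 = (3.2211)^0.234 = 1.31484
Power-density ratio: P_B/P_A = (V_B/V_A)³ = (1.31484)³ = 2.27309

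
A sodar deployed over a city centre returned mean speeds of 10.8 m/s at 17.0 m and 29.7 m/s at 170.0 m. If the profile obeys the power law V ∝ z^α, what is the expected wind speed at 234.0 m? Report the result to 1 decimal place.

34.2 m/s

First find α: α = ln(V₂/V₁)/ln(z₂/z₁) = ln(29.7/10.8)/ln(170.0/17.0) = 1.01160/2.30259 = 0.4393
Extrapolate from 170.0 m to 234.0 m: V₃ = 29.7 × (234.0/170.0)^0.4393 = 29.7 × 1.1507 = 34.1760 m/s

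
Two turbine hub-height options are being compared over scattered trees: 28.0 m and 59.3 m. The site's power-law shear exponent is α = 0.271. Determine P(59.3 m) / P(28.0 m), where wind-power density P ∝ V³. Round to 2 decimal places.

1.84

Speed ratio: V_B/V_A = (z_B/z_A)^α = (59.3/28.0)^0.271 = (2.1179)^0.271 = 1.22551
Power-density ratio: P_B/P_A = (V_B/V_A)³ = (1.22551)³ = 1.84058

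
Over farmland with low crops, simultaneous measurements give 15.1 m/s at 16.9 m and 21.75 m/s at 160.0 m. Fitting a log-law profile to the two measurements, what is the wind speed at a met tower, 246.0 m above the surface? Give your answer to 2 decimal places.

Log law: V ∝ ln(z/z₀). From the pair, with r = V₁/V₂ = 0.69425,
ln z₀ = (ln z₁ − r·ln z₂)/(1 − r) = (2.8273 − 0.69425×5.0752)/0.30575 = -2.2769 → z₀ = 0.1026 m
V₃ = V₁ · ln(z₃/z₀)/ln(z₁/z₀) = 15.1 × 7.7822/5.1042 = 23.0226 m/s

23.02 m/s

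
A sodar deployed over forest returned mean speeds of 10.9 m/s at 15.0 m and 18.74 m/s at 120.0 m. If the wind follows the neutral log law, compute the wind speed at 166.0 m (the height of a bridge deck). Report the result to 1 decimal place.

Log law: V ∝ ln(z/z₀). From the pair, with r = V₁/V₂ = 0.58164,
ln z₀ = (ln z₁ − r·ln z₂)/(1 − r) = (2.7081 − 0.58164×4.7875)/0.41836 = -0.1830 → z₀ = 0.8328 m
V₃ = V₁ · ln(z₃/z₀)/ln(z₁/z₀) = 10.9 × 5.2950/2.8911 = 19.9634 m/s

20.0 m/s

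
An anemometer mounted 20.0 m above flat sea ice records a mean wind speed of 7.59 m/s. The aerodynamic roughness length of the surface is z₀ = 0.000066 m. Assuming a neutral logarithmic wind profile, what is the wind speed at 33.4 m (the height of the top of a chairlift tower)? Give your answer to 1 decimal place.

Log law: V(z) ∝ ln(z/z₀), so V₂/V₁ = ln(z₂/z₀) / ln(z₁/z₀).
ln(33.4/0.000066) = 13.1344, ln(20.0/0.000066) = 12.6216
V₂ = 7.59 × 13.1344/12.6216 = 7.59 × 1.0406 = 7.8984 m/s

7.9 m/s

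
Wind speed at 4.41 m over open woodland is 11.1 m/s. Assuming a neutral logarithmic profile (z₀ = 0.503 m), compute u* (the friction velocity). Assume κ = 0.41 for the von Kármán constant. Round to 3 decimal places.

Log law: V(z) = (u*/κ) · ln(z/z₀) ⇒ u* = κ · V / ln(z/z₀)
u* = 0.41 × 11.1 / ln(4.41/0.503) = 0.41 × 11.1 / 2.1710
   = 4.5510 / 2.1710 = 2.0962 m/s

u* ≈ 2.096 m/s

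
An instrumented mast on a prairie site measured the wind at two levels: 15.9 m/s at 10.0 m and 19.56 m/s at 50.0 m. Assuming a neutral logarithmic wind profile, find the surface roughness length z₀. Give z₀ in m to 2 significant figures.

z₀ ≈ 0.0092 m

Log law: V(z) ∝ ln(z/z₀). With r = V₁/V₂ = 15.9/19.56 = 0.81288,
r · ln(z₂/z₀) = ln(z₁/z₀) ⇒ ln z₀ = (ln z₁ − r·ln z₂)/(1 − r)
ln z₀ = (2.30259 − 0.81288×3.91202) / 0.18712 = -4.6892
z₀ = exp(-4.6892) = 0.009194 m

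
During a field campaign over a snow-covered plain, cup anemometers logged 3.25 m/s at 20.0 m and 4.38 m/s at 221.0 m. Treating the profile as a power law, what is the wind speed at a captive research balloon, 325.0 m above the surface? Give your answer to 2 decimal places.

First find α: α = ln(V₂/V₁)/ln(z₂/z₁) = ln(4.38/3.25)/ln(221.0/20.0) = 0.29839/2.40243 = 0.1242
Extrapolate from 221.0 m to 325.0 m: V₃ = 4.38 × (325.0/221.0)^0.1242 = 4.38 × 1.0491 = 4.5949 m/s

4.59 m/s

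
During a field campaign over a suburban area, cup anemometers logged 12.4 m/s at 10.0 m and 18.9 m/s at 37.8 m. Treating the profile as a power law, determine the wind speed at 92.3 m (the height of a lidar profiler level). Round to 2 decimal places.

First find α: α = ln(V₂/V₁)/ln(z₂/z₁) = ln(18.9/12.4)/ln(37.8/10.0) = 0.42147/1.32972 = 0.3170
Extrapolate from 37.8 m to 92.3 m: V₃ = 18.9 × (92.3/37.8)^0.3170 = 18.9 × 1.3271 = 25.0813 m/s

25.08 m/s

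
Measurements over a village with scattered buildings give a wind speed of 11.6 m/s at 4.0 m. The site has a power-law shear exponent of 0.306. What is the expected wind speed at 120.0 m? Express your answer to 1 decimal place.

32.8 m/s

Power-law profile: V₂ = V₁ · (z₂/z₁)^α
V₂ = 11.6 × (120.0/4.0)^0.306 = 11.6 × (30.0000)^0.306
    = 11.6 × 2.8314 = 32.8441 m/s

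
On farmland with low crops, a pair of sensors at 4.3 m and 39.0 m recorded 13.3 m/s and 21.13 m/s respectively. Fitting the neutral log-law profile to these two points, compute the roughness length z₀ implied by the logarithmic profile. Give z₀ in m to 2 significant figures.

z₀ ≈ 0.10 m

Log law: V(z) ∝ ln(z/z₀). With r = V₁/V₂ = 13.3/21.13 = 0.62944,
r · ln(z₂/z₀) = ln(z₁/z₀) ⇒ ln z₀ = (ln z₁ − r·ln z₂)/(1 − r)
ln z₀ = (1.45862 − 0.62944×3.66356) / 0.37056 = -2.2867
z₀ = exp(-2.2867) = 0.1016 m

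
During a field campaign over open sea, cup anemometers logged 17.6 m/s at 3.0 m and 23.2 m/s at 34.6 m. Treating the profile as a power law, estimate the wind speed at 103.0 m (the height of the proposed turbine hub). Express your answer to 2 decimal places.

26.24 m/s

First find α: α = ln(V₂/V₁)/ln(z₂/z₁) = ln(23.2/17.6)/ln(34.6/3.0) = 0.27625/2.44524 = 0.1130
Extrapolate from 34.6 m to 103.0 m: V₃ = 23.2 × (103.0/34.6)^0.1130 = 23.2 × 1.1312 = 26.2429 m/s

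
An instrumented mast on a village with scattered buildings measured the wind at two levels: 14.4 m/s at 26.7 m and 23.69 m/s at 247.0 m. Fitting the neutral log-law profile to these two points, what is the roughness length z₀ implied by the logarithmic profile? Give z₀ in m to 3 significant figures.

z₀ ≈ 0.849 m

Log law: V(z) ∝ ln(z/z₀). With r = V₁/V₂ = 14.4/23.69 = 0.60785,
r · ln(z₂/z₀) = ln(z₁/z₀) ⇒ ln z₀ = (ln z₁ − r·ln z₂)/(1 − r)
ln z₀ = (3.28466 − 0.60785×5.50939) / 0.39215 = -0.1638
z₀ = exp(-0.1638) = 0.8489 m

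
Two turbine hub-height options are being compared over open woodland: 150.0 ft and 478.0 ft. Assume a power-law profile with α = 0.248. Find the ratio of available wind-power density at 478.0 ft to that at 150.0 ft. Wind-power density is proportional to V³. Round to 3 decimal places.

2.369

Speed ratio: V_B/V_A = (z_B/z_A)^α = (478.0/150.0)^0.248 = (3.1867)^0.248 = 1.33299
Power-density ratio: P_B/P_A = (V_B/V_A)³ = (1.33299)³ = 2.36855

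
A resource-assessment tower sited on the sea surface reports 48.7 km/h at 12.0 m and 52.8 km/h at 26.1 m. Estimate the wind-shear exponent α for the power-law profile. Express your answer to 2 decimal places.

Power law: V₂/V₁ = (z₂/z₁)^α ⇒ α = ln(V₂/V₁) / ln(z₂/z₁)
α = ln(52.8/48.7) / ln(26.1/12.0) = ln(1.0842) / ln(2.1750)
  = 0.08083 / 0.77703 = 0.10403

α ≈ 0.10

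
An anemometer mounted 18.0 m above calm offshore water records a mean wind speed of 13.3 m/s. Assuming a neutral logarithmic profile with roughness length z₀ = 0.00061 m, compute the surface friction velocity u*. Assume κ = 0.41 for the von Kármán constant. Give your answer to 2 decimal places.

Log law: V(z) = (u*/κ) · ln(z/z₀) ⇒ u* = κ · V / ln(z/z₀)
u* = 0.41 × 13.3 / ln(18.0/0.00061) = 0.41 × 13.3 / 10.2924
   = 5.4530 / 10.2924 = 0.5298 m/s

u* ≈ 0.53 m/s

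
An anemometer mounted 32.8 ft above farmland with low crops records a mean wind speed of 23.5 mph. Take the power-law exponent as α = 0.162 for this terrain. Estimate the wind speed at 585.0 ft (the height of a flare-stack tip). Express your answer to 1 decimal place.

37.5 mph

Power-law profile: V₂ = V₁ · (z₂/z₁)^α
V₂ = 23.5 × (585.0/32.8)^0.162 = 23.5 × (17.8354)^0.162
    = 23.5 × 1.5948 = 37.4779 mph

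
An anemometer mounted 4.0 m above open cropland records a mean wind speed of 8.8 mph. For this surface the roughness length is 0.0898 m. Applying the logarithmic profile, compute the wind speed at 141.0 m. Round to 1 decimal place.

17.1 mph

Log law: V(z) ∝ ln(z/z₀), so V₂/V₁ = ln(z₂/z₀) / ln(z₁/z₀).
ln(141.0/0.0898) = 7.3589, ln(4.0/0.0898) = 3.7965
V₂ = 8.8 × 7.3589/3.7965 = 8.8 × 1.9384 = 17.0576 mph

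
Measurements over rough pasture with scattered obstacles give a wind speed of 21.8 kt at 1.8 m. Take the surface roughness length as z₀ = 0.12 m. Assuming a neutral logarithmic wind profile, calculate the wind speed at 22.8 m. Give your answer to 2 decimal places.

42.24 kt

Log law: V(z) ∝ ln(z/z₀), so V₂/V₁ = ln(z₂/z₀) / ln(z₁/z₀).
ln(22.8/0.12) = 5.2470, ln(1.8/0.12) = 2.7081
V₂ = 21.8 × 5.2470/2.7081 = 21.8 × 1.9376 = 42.2389 kt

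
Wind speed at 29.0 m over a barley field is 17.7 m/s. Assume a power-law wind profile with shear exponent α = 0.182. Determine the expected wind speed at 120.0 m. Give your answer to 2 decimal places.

Power-law profile: V₂ = V₁ · (z₂/z₁)^α
V₂ = 17.7 × (120.0/29.0)^0.182 = 17.7 × (4.1379)^0.182
    = 17.7 × 1.2950 = 22.9207 m/s

22.92 m/s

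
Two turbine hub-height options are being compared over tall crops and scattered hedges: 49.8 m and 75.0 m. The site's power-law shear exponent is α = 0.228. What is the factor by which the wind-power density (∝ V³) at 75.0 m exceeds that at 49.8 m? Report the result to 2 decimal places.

1.32

Speed ratio: V_B/V_A = (z_B/z_A)^α = (75.0/49.8)^0.228 = (1.5060)^0.228 = 1.09786
Power-density ratio: P_B/P_A = (V_B/V_A)³ = (1.09786)³ = 1.32324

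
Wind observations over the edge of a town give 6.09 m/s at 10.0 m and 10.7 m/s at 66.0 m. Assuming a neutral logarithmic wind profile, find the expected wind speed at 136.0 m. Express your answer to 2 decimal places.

Log law: V ∝ ln(z/z₀). From the pair, with r = V₁/V₂ = 0.56916,
ln z₀ = (ln z₁ − r·ln z₂)/(1 − r) = (2.3026 − 0.56916×4.1897)/0.43084 = -0.1903 → z₀ = 0.8267 m
V₃ = V₁ · ln(z₃/z₀)/ln(z₁/z₀) = 6.09 × 5.1030/2.4929 = 12.4662 m/s

12.47 m/s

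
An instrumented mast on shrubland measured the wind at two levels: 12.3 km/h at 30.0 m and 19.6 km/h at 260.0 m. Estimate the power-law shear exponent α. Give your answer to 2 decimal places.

Power law: V₂/V₁ = (z₂/z₁)^α ⇒ α = ln(V₂/V₁) / ln(z₂/z₁)
α = ln(19.6/12.3) / ln(260.0/30.0) = ln(1.5935) / ln(8.6667)
  = 0.46593 / 2.15948 = 0.21576

α ≈ 0.22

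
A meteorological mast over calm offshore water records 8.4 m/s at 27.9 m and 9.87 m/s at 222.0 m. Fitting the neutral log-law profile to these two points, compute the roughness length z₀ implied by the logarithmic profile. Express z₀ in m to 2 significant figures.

Log law: V(z) ∝ ln(z/z₀). With r = V₁/V₂ = 8.4/9.87 = 0.85106,
r · ln(z₂/z₀) = ln(z₁/z₀) ⇒ ln z₀ = (ln z₁ − r·ln z₂)/(1 − r)
ln z₀ = (3.32863 − 0.85106×5.40268) / 0.14894 = -8.5231
z₀ = exp(-8.5231) = 0.0001988 m

z₀ ≈ 0.00020 m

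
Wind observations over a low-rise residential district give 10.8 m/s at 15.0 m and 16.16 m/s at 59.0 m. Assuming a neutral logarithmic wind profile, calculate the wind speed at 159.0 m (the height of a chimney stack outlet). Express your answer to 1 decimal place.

20.0 m/s

Log law: V ∝ ln(z/z₀). From the pair, with r = V₁/V₂ = 0.66832,
ln z₀ = (ln z₁ − r·ln z₂)/(1 − r) = (2.7081 − 0.66832×4.0775)/0.33168 = -0.0514 → z₀ = 0.9499 m
V₃ = V₁ · ln(z₃/z₀)/ln(z₁/z₀) = 10.8 × 5.1203/2.7594 = 20.0401 m/s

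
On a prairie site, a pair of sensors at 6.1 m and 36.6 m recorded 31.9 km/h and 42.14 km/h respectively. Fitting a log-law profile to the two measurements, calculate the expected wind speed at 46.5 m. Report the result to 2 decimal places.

Log law: V ∝ ln(z/z₀). From the pair, with r = V₁/V₂ = 0.75700,
ln z₀ = (ln z₁ − r·ln z₂)/(1 − r) = (1.8083 − 0.75700×3.6000)/0.24300 = -3.7735 → z₀ = 0.02297 m
V₃ = V₁ · ln(z₃/z₀)/ln(z₁/z₀) = 31.9 × 7.6129/5.5818 = 43.5082 km/h

43.51 km/h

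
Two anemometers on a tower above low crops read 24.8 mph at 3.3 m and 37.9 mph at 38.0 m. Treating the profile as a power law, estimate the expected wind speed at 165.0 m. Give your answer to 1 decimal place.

First find α: α = ln(V₂/V₁)/ln(z₂/z₁) = ln(37.9/24.8)/ln(38.0/3.3) = 0.42411/2.44366 = 0.1736
Extrapolate from 38.0 m to 165.0 m: V₃ = 37.9 × (165.0/38.0)^0.1736 = 37.9 × 1.2903 = 48.9006 mph

48.9 mph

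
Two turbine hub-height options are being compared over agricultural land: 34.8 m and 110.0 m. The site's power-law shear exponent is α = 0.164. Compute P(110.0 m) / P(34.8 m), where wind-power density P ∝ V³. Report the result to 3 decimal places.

1.762

Speed ratio: V_B/V_A = (z_B/z_A)^α = (110.0/34.8)^0.164 = (3.1609)^0.164 = 1.20773
Power-density ratio: P_B/P_A = (V_B/V_A)³ = (1.20773)³ = 1.76160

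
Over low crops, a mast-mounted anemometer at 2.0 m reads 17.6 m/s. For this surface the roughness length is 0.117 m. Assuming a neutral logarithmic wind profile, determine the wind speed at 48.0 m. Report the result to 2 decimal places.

Log law: V(z) ∝ ln(z/z₀), so V₂/V₁ = ln(z₂/z₀) / ln(z₁/z₀).
ln(48.0/0.117) = 6.0168, ln(2.0/0.117) = 2.8387
V₂ = 17.6 × 6.0168/2.8387 = 17.6 × 2.1195 = 37.3038 m/s

37.30 m/s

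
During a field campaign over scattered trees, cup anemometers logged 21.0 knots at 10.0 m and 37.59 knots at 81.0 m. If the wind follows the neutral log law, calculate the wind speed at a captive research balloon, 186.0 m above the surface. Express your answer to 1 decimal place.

Log law: V ∝ ln(z/z₀). From the pair, with r = V₁/V₂ = 0.55866,
ln z₀ = (ln z₁ − r·ln z₂)/(1 − r) = (2.3026 − 0.55866×4.3944)/0.44134 = -0.3453 → z₀ = 0.7080 m
V₃ = V₁ · ln(z₃/z₀)/ln(z₁/z₀) = 21.0 × 5.5711/2.6479 = 44.1828 knots

44.2 knots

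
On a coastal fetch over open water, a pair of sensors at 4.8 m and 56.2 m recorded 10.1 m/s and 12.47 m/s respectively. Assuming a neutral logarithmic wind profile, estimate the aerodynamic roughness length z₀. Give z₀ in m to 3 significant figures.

Log law: V(z) ∝ ln(z/z₀). With r = V₁/V₂ = 10.1/12.47 = 0.80994,
r · ln(z₂/z₀) = ln(z₁/z₀) ⇒ ln z₀ = (ln z₁ − r·ln z₂)/(1 − r)
ln z₀ = (1.56862 − 0.80994×4.02892) / 0.19006 = -8.9162
z₀ = exp(-8.9162) = 0.0001342 m

z₀ ≈ 0.000134 m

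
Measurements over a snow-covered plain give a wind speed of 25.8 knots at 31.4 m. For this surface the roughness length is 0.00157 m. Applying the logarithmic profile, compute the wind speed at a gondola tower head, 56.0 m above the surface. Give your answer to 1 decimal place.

Log law: V(z) ∝ ln(z/z₀), so V₂/V₁ = ln(z₂/z₀) / ln(z₁/z₀).
ln(56.0/0.00157) = 10.4820, ln(31.4/0.00157) = 9.9035
V₂ = 25.8 × 10.4820/9.9035 = 25.8 × 1.0584 = 27.3072 knots

27.3 knots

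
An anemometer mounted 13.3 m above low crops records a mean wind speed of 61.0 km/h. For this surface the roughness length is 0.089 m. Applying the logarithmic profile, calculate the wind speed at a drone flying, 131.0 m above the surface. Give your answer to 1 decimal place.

88.9 km/h

Log law: V(z) ∝ ln(z/z₀), so V₂/V₁ = ln(z₂/z₀) / ln(z₁/z₀).
ln(131.0/0.089) = 7.2943, ln(13.3/0.089) = 5.0069
V₂ = 61.0 × 7.2943/5.0069 = 61.0 × 1.4569 = 88.8683 km/h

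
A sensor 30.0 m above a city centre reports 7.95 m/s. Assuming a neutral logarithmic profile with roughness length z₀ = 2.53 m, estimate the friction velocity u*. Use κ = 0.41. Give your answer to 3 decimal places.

u* ≈ 1.318 m/s

Log law: V(z) = (u*/κ) · ln(z/z₀) ⇒ u* = κ · V / ln(z/z₀)
u* = 0.41 × 7.95 / ln(30.0/2.53) = 0.41 × 7.95 / 2.4730
   = 3.2595 / 2.4730 = 1.3180 m/s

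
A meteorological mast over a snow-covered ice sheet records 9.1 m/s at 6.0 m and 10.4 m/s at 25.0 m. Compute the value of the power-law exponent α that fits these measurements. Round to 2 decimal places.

Power law: V₂/V₁ = (z₂/z₁)^α ⇒ α = ln(V₂/V₁) / ln(z₂/z₁)
α = ln(10.4/9.1) / ln(25.0/6.0) = ln(1.1429) / ln(4.1667)
  = 0.13353 / 1.42712 = 0.09357

α ≈ 0.09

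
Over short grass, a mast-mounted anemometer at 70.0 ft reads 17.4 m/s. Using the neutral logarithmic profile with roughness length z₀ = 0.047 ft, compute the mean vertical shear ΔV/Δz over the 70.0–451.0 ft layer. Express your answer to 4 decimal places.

0.0116 m/s/ft

Log law: V₂ = V₁ · ln(z₂/z₀)/ln(z₁/z₀) = 17.4 × 9.1691/7.3061 = 21.8368 m/s
ΔV/Δz = (21.8368 − 17.4)/(451.0 − 70.0) = 4.4368/381.0000 = 0.01165 m/s/ft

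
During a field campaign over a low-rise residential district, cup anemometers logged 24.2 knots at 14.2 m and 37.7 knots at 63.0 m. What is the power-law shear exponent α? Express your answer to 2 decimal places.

Power law: V₂/V₁ = (z₂/z₁)^α ⇒ α = ln(V₂/V₁) / ln(z₂/z₁)
α = ln(37.7/24.2) / ln(63.0/14.2) = ln(1.5579) / ln(4.4366)
  = 0.44331 / 1.48989 = 0.29754

α ≈ 0.30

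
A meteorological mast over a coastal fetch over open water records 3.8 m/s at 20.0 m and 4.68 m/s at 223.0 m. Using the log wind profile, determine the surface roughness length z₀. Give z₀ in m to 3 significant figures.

z₀ ≈ 0.000601 m

Log law: V(z) ∝ ln(z/z₀). With r = V₁/V₂ = 3.8/4.68 = 0.81197,
r · ln(z₂/z₀) = ln(z₁/z₀) ⇒ ln z₀ = (ln z₁ − r·ln z₂)/(1 − r)
ln z₀ = (2.99573 − 0.81197×5.40717) / 0.18803 = -7.4173
z₀ = exp(-7.4173) = 0.0006008 m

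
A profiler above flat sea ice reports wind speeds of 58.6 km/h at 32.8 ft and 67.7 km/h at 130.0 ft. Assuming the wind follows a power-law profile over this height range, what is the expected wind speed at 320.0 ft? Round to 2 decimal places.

74.40 km/h

First find α: α = ln(V₂/V₁)/ln(z₂/z₁) = ln(67.7/58.6)/ln(130.0/32.8) = 0.14435/1.37711 = 0.1048
Extrapolate from 130.0 ft to 320.0 ft: V₃ = 67.7 × (320.0/130.0)^0.1048 = 67.7 × 1.0990 = 74.4039 km/h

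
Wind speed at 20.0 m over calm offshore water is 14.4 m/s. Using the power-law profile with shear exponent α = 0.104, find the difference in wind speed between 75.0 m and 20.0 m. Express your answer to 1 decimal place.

Power law: V₂ = V₁ · (z₂/z₁)^α = 14.4 × (3.7500)^0.104 = 16.5220 m/s
ΔV = 16.5220 − 14.4 = 2.1220 m/s

2.1 m/s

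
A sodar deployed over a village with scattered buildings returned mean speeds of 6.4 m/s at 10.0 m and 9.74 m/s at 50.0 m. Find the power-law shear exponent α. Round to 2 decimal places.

α ≈ 0.26

Power law: V₂/V₁ = (z₂/z₁)^α ⇒ α = ln(V₂/V₁) / ln(z₂/z₁)
α = ln(9.74/6.4) / ln(50.0/10.0) = ln(1.5219) / ln(5.0000)
  = 0.41994 / 1.60944 = 0.26093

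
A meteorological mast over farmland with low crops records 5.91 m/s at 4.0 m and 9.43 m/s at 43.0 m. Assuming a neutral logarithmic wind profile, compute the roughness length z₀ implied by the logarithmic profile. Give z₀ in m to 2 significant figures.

z₀ ≈ 0.074 m

Log law: V(z) ∝ ln(z/z₀). With r = V₁/V₂ = 5.91/9.43 = 0.62672,
r · ln(z₂/z₀) = ln(z₁/z₀) ⇒ ln z₀ = (ln z₁ − r·ln z₂)/(1 − r)
ln z₀ = (1.38629 − 0.62672×3.76120) / 0.37328 = -2.6011
z₀ = exp(-2.6011) = 0.07419 m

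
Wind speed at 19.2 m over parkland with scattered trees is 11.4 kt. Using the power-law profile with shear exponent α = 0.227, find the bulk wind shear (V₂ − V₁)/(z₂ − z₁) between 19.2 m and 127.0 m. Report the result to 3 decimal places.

0.057 kt/m

Power law: V₂ = V₁ · (z₂/z₁)^α = 11.4 × (6.6146)^0.227 = 17.5049 kt
ΔV/Δz = (17.5049 − 11.4)/(127.0 − 19.2) = 6.1049/107.8000 = 0.05663 kt/m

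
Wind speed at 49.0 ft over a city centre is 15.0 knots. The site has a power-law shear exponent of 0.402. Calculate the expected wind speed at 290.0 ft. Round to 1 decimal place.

30.7 knots

Power-law profile: V₂ = V₁ · (z₂/z₁)^α
V₂ = 15.0 × (290.0/49.0)^0.402 = 15.0 × (5.9184)^0.402
    = 15.0 × 2.0437 = 30.6561 knots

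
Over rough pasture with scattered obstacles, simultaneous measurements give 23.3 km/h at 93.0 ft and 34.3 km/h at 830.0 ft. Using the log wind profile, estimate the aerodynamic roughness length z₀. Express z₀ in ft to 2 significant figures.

z₀ ≈ 0.90 ft

Log law: V(z) ∝ ln(z/z₀). With r = V₁/V₂ = 23.3/34.3 = 0.67930,
r · ln(z₂/z₀) = ln(z₁/z₀) ⇒ ln z₀ = (ln z₁ − r·ln z₂)/(1 − r)
ln z₀ = (4.53260 − 0.67930×6.72143) / 0.32070 = -0.1037
z₀ = exp(-0.1037) = 0.9015 ft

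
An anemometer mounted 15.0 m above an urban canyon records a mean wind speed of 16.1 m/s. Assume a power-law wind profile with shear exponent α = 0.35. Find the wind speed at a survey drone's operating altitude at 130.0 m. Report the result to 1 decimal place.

Power-law profile: V₂ = V₁ · (z₂/z₁)^α
V₂ = 16.1 × (130.0/15.0)^0.35 = 16.1 × (8.6667)^0.35
    = 16.1 × 2.1294 = 34.2826 m/s

34.3 m/s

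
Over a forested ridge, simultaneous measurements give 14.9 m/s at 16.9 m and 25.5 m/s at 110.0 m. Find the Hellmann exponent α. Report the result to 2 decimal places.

α ≈ 0.29

Power law: V₂/V₁ = (z₂/z₁)^α ⇒ α = ln(V₂/V₁) / ln(z₂/z₁)
α = ln(25.5/14.9) / ln(110.0/16.9) = ln(1.7114) / ln(6.5089)
  = 0.53732 / 1.87317 = 0.28685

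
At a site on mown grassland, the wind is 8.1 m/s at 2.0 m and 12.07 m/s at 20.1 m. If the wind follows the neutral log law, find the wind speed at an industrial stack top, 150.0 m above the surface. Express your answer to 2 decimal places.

15.53 m/s

Log law: V ∝ ln(z/z₀). From the pair, with r = V₁/V₂ = 0.67109,
ln z₀ = (ln z₁ − r·ln z₂)/(1 − r) = (0.6931 − 0.67109×3.0007)/0.32891 = -4.0150 → z₀ = 0.01804 m
V₃ = V₁ · ln(z₃/z₀)/ln(z₁/z₀) = 8.1 × 9.0256/4.7081 = 15.5279 m/s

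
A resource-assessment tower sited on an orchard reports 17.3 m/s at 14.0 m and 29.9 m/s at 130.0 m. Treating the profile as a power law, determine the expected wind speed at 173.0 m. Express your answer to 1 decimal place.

First find α: α = ln(V₂/V₁)/ln(z₂/z₁) = ln(29.9/17.3)/ln(130.0/14.0) = 0.54715/2.22848 = 0.2455
Extrapolate from 130.0 m to 173.0 m: V₃ = 29.9 × (173.0/130.0)^0.2455 = 29.9 × 1.0727 = 32.0732 m/s

32.1 m/s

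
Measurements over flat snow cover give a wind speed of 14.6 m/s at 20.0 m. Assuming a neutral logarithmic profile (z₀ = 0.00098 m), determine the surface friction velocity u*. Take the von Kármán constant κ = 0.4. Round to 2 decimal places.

u* ≈ 0.59 m/s

Log law: V(z) = (u*/κ) · ln(z/z₀) ⇒ u* = κ · V / ln(z/z₀)
u* = 0.4 × 14.6 / ln(20.0/0.00098) = 0.4 × 14.6 / 9.9237
   = 5.8400 / 9.9237 = 0.5885 m/s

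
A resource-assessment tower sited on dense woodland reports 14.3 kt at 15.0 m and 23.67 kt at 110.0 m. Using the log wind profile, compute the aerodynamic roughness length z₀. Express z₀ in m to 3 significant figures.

z₀ ≈ 0.717 m

Log law: V(z) ∝ ln(z/z₀). With r = V₁/V₂ = 14.3/23.67 = 0.60414,
r · ln(z₂/z₀) = ln(z₁/z₀) ⇒ ln z₀ = (ln z₁ − r·ln z₂)/(1 − r)
ln z₀ = (2.70805 − 0.60414×4.70048) / 0.39586 = -0.3327
z₀ = exp(-0.3327) = 0.7170 m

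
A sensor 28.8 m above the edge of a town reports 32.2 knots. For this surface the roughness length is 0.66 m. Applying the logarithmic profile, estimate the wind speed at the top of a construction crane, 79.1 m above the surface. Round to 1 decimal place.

Log law: V(z) ∝ ln(z/z₀), so V₂/V₁ = ln(z₂/z₀) / ln(z₁/z₀).
ln(79.1/0.66) = 4.7862, ln(28.8/0.66) = 3.7759
V₂ = 32.2 × 4.7862/3.7759 = 32.2 × 1.2676 = 40.8159 knots

40.8 knots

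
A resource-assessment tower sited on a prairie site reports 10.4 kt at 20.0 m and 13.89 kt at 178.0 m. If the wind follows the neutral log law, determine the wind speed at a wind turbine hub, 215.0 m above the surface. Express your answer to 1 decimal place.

Log law: V ∝ ln(z/z₀). From the pair, with r = V₁/V₂ = 0.74874,
ln z₀ = (ln z₁ − r·ln z₂)/(1 − r) = (2.9957 − 0.74874×5.1818)/0.25126 = -3.5186 → z₀ = 0.02964 m
V₃ = V₁ · ln(z₃/z₀)/ln(z₁/z₀) = 10.4 × 8.8892/6.5143 = 14.1915 kt

14.2 kt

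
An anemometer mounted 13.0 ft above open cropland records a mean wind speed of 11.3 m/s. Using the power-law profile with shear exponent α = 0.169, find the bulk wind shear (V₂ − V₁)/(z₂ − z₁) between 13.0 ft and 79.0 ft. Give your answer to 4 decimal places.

Power law: V₂ = V₁ · (z₂/z₁)^α = 11.3 × (6.0769)^0.169 = 15.3293 m/s
ΔV/Δz = (15.3293 − 11.3)/(79.0 − 13.0) = 4.0293/66.0000 = 0.06105 m/s/ft

0.0610 m/s/ft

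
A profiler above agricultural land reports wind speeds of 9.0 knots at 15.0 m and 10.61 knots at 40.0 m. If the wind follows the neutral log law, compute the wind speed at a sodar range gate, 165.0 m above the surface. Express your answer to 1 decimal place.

Log law: V ∝ ln(z/z₀). From the pair, with r = V₁/V₂ = 0.84826,
ln z₀ = (ln z₁ − r·ln z₂)/(1 − r) = (2.7081 − 0.84826×3.6889)/0.15174 = -2.7748 → z₀ = 0.06236 m
V₃ = V₁ · ln(z₃/z₀)/ln(z₁/z₀) = 9.0 × 7.8808/5.4829 = 12.9361 knots

12.9 knots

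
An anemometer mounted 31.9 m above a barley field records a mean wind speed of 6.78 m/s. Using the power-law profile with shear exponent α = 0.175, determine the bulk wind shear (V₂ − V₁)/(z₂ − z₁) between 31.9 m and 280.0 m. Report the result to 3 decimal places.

0.013 m/s/m

Power law: V₂ = V₁ · (z₂/z₁)^α = 6.78 × (8.7774)^0.175 = 9.9156 m/s
ΔV/Δz = (9.9156 − 6.78)/(280.0 − 31.9) = 3.1356/248.1000 = 0.01264 m/s/m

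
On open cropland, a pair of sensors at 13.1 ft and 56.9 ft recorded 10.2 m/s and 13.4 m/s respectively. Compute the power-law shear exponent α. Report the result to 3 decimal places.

Power law: V₂/V₁ = (z₂/z₁)^α ⇒ α = ln(V₂/V₁) / ln(z₂/z₁)
α = ln(13.4/10.2) / ln(56.9/13.1) = ln(1.3137) / ln(4.3435)
  = 0.27287 / 1.46868 = 0.18579

α ≈ 0.186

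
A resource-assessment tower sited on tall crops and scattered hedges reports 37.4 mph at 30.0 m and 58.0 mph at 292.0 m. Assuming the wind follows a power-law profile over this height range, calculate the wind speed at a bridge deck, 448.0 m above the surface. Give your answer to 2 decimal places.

62.99 mph

First find α: α = ln(V₂/V₁)/ln(z₂/z₁) = ln(58.0/37.4)/ln(292.0/30.0) = 0.43877/2.27556 = 0.1928
Extrapolate from 292.0 m to 448.0 m: V₃ = 58.0 × (448.0/292.0)^0.1928 = 58.0 × 1.0860 = 62.9901 mph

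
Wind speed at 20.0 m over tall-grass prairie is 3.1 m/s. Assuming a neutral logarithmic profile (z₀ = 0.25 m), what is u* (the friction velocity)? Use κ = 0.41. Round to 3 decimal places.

u* ≈ 0.290 m/s

Log law: V(z) = (u*/κ) · ln(z/z₀) ⇒ u* = κ · V / ln(z/z₀)
u* = 0.41 × 3.1 / ln(20.0/0.25) = 0.41 × 3.1 / 4.3820
   = 1.2710 / 4.3820 = 0.2900 m/s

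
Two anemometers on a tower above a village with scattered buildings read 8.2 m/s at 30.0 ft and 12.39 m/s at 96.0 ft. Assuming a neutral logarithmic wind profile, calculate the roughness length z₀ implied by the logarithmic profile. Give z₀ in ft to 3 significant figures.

z₀ ≈ 3.08 ft

Log law: V(z) ∝ ln(z/z₀). With r = V₁/V₂ = 8.2/12.39 = 0.66182,
r · ln(z₂/z₀) = ln(z₁/z₀) ⇒ ln z₀ = (ln z₁ − r·ln z₂)/(1 − r)
ln z₀ = (3.40120 − 0.66182×4.56435) / 0.33818 = 1.1249
z₀ = exp(1.1249) = 3.080 ft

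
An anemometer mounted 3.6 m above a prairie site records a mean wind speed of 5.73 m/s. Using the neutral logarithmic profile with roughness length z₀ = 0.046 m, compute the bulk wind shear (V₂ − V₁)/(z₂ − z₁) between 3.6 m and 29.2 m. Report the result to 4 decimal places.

Log law: V₂ = V₁ · ln(z₂/z₀)/ln(z₁/z₀) = 5.73 × 6.4533/4.3600 = 8.4809 m/s
ΔV/Δz = (8.4809 − 5.73)/(29.2 − 3.6) = 2.7509/25.6000 = 0.10746 m/s/m

0.1075 m/s/m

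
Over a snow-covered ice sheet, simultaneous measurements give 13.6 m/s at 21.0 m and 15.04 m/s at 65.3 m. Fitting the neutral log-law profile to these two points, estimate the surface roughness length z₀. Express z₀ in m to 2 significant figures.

Log law: V(z) ∝ ln(z/z₀). With r = V₁/V₂ = 13.6/15.04 = 0.90426,
r · ln(z₂/z₀) = ln(z₁/z₀) ⇒ ln z₀ = (ln z₁ − r·ln z₂)/(1 − r)
ln z₀ = (3.04452 − 0.90426×4.17899) / 0.09574 = -7.6699
z₀ = exp(-7.6699) = 0.0004667 m

z₀ ≈ 0.00047 m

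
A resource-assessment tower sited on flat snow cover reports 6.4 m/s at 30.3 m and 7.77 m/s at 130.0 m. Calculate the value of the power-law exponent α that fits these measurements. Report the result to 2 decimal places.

α ≈ 0.13

Power law: V₂/V₁ = (z₂/z₁)^α ⇒ α = ln(V₂/V₁) / ln(z₂/z₁)
α = ln(7.77/6.4) / ln(130.0/30.3) = ln(1.2141) / ln(4.2904)
  = 0.19397 / 1.45639 = 0.13319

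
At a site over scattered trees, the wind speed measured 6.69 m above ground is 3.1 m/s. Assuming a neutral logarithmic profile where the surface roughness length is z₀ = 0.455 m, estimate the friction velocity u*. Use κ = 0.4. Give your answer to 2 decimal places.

Log law: V(z) = (u*/κ) · ln(z/z₀) ⇒ u* = κ · V / ln(z/z₀)
u* = 0.4 × 3.1 / ln(6.69/0.455) = 0.4 × 3.1 / 2.6881
   = 1.2400 / 2.6881 = 0.4613 m/s

u* ≈ 0.46 m/s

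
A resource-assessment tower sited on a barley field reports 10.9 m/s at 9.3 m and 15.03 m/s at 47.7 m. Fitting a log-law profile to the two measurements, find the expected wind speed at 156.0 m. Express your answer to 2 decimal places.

Log law: V ∝ ln(z/z₀). From the pair, with r = V₁/V₂ = 0.72522,
ln z₀ = (ln z₁ − r·ln z₂)/(1 − r) = (2.2300 − 0.72522×3.8649)/0.27478 = -2.0849 → z₀ = 0.1243 m
V₃ = V₁ · ln(z₃/z₀)/ln(z₁/z₀) = 10.9 × 7.1348/4.3149 = 18.0233 m/s

18.02 m/s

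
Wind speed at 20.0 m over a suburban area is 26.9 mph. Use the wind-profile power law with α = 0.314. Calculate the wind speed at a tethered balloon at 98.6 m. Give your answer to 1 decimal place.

44.4 mph

Power-law profile: V₂ = V₁ · (z₂/z₁)^α
V₂ = 26.9 × (98.6/20.0)^0.314 = 26.9 × (4.9300)^0.314
    = 26.9 × 1.6503 = 44.3922 mph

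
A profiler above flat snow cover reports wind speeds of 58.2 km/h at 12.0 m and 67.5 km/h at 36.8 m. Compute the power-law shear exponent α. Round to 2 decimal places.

α ≈ 0.13

Power law: V₂/V₁ = (z₂/z₁)^α ⇒ α = ln(V₂/V₁) / ln(z₂/z₁)
α = ln(67.5/58.2) / ln(36.8/12.0) = ln(1.1598) / ln(3.0667)
  = 0.14824 / 1.12059 = 0.13229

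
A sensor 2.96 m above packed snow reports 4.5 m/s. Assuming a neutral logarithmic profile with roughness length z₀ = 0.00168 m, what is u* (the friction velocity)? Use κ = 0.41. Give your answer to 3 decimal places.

u* ≈ 0.247 m/s

Log law: V(z) = (u*/κ) · ln(z/z₀) ⇒ u* = κ · V / ln(z/z₀)
u* = 0.41 × 4.5 / ln(2.96/0.00168) = 0.41 × 4.5 / 7.4742
   = 1.8450 / 7.4742 = 0.2469 m/s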